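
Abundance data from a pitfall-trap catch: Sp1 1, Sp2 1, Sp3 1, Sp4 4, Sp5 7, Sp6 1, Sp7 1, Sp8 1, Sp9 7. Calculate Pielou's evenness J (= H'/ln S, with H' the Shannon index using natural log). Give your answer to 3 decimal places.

Total N = 1+1+1+4+7+1+1+1+7 = 24, so the proportions are 0.04167, 0.04167, 0.04167, 0.16667, 0.29167, 0.04167, 0.04167, 0.04167, 0.29167 (working shown to 5 dp, full precision carried).
H' = −Σ pᵢ ln pᵢ = −((-0.13242) + (-0.13242) + (-0.13242) + (-0.29863) + (-0.35938) + (-0.13242) + (-0.13242) + (-0.13242) + (-0.35938)) = 1.81189.
With S = 9 species, ln S = 2.19722, so J = 1.81189/2.19722 = 0.82463, i.e. 0.825 to 3 decimal places.

0.825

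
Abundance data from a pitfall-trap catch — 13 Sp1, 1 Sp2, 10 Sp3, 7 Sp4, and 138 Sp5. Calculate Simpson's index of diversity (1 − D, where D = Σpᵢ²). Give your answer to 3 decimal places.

Total N = 13+1+10+7+138 = 169, so the proportions are 0.07692, 0.00592, 0.05917, 0.04142, 0.81657 (working shown to 5 dp, full precision carried).
D = 0.07692² + 0.00592² + 0.05917² + 0.04142² + 0.81657² = 0.00592 + 0.00004 + 0.00350 + 0.00172 + 0.66678 = 0.67795.
So 1 − D = 0.32205, i.e. 0.322 to 3 decimal places.

0.322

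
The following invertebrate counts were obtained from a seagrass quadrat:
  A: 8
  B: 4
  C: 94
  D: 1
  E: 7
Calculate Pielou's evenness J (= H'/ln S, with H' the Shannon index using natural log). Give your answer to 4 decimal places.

0.4200

Total N = 8+4+94+1+7 = 114, so the proportions are 0.070175, 0.035088, 0.824561, 0.008772, 0.061404 (working shown to 6 dp, full precision carried).
H' = −Σ pᵢ ln pᵢ = −((-0.186439) + (-0.117540) + (-0.159061) + (-0.041546) + (-0.171333)) = 0.675920.
With S = 5 species, ln S = 1.609438, so J = 0.675920/1.609438 = 0.419972, i.e. 0.4200 to 4 decimal places.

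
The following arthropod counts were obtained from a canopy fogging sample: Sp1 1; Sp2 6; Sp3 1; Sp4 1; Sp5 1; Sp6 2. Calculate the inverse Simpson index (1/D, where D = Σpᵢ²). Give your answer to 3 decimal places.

Total N = 1+6+1+1+1+2 = 12, so the proportions are 0.0833333, 0.5, 0.0833333, 0.0833333, 0.0833333, 0.1666667 (working shown to 7 dp, full precision carried).
D = 0.0833333² + 0.5² + 0.0833333² + 0.0833333² + 0.0833333² + 0.1666667² = 0.0069444 + 0.2500000 + 0.0069444 + 0.0069444 + 0.0069444 + 0.0277778 = 0.3055556.
So 1/D = 3.27273, i.e. 3.273 to 3 decimal places.

3.273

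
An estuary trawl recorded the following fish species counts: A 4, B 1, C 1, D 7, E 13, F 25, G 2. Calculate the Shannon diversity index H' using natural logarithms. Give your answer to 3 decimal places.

1.435

Total N = 4+1+1+7+13+25+2 = 53, so the proportions are 0.07547, 0.01887, 0.01887, 0.13208, 0.24528, 0.4717, 0.03774 (working shown to 5 dp, full precision carried).
Each pᵢ ln pᵢ term: 0.07547×(-2.58400)=-0.19502, 0.01887×(-3.97029)=-0.07491, 0.01887×(-3.97029)=-0.07491, 0.13208×(-2.02438)=-0.26737, 0.24528×(-1.40534)=-0.34471, 0.4717×(-0.75142)=-0.35444, 0.03774×(-3.27714)=-0.12367.
Sum = -1.43503, so H' = 1.435.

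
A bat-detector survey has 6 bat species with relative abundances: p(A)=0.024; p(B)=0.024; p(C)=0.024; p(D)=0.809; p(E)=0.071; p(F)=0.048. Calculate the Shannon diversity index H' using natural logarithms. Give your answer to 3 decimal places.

Each pᵢ ln pᵢ term (working shown to 5 dp, full precision carried): 0.024×(-3.72970)=-0.08951, 0.024×(-3.72970)=-0.08951, 0.024×(-3.72970)=-0.08951, 0.809×(-0.21196)=-0.17147, 0.071×(-2.64508)=-0.18780, 0.048×(-3.03655)=-0.14575.
Sum = -0.77357, so H' = 0.774.

0.774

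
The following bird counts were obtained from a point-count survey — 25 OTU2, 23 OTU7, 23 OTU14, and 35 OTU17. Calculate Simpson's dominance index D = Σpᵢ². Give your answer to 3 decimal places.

Total N = 25+23+23+35 = 106, so the proportions are 0.23585, 0.21698, 0.21698, 0.33019 (working shown to 5 dp, full precision carried).
D = 0.23585² + 0.21698² + 0.21698² + 0.33019² = 0.05562 + 0.04708 + 0.04708 + 0.10902 = 0.25881.
To 3 decimal places, D = 0.259.

0.259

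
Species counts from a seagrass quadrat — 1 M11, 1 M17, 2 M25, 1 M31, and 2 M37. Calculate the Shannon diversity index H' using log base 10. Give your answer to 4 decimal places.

0.6731

Total N = 1+1+2+1+2 = 7, so the proportions are 0.142857, 0.142857, 0.285714, 0.142857, 0.285714 (working shown to 6 dp, full precision carried).
Each pᵢ log₁₀ pᵢ term: 0.142857×(-0.845098)=-0.120728, 0.142857×(-0.845098)=-0.120728, 0.285714×(-0.544068)=-0.155448, 0.142857×(-0.845098)=-0.120728, 0.285714×(-0.544068)=-0.155448.
Sum = -0.673081, so H' = 0.6731.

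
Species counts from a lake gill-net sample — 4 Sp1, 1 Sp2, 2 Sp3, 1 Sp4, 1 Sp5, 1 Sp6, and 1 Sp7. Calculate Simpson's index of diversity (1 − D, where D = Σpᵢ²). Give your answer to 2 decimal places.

0.79

Total N = 4+1+2+1+1+1+1 = 11, so the proportions are 0.3636, 0.0909, 0.1818, 0.0909, 0.0909, 0.0909, 0.0909 (working shown to 4 dp, full precision carried).
D = 0.3636² + 0.0909² + 0.1818² + 0.0909² + 0.0909² + 0.0909² + 0.0909² = 0.1322 + 0.0083 + 0.0331 + 0.0083 + 0.0083 + 0.0083 + 0.0083 = 0.2066.
So 1 − D = 0.7934, i.e. 0.79 to 2 decimal places.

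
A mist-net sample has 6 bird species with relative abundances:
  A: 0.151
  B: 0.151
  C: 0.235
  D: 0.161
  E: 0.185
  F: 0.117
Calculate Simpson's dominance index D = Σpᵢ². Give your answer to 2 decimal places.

D = 0.151² + 0.151² + 0.235² + 0.161² + 0.185² + 0.117² = 0.0228 + 0.0228 + 0.0552 + 0.0259 + 0.0342 + 0.0137 = 0.1747 (working shown to 4 dp, full precision carried).
To 2 decimal places, D = 0.17.

0.17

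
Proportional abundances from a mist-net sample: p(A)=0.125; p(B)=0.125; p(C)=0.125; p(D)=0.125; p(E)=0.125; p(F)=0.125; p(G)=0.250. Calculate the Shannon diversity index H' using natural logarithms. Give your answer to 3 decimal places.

Each pᵢ ln pᵢ term (working shown to 5 dp, full precision carried): 0.125×(-2.07944)=-0.25993, 0.125×(-2.07944)=-0.25993, 0.125×(-2.07944)=-0.25993, 0.125×(-2.07944)=-0.25993, 0.125×(-2.07944)=-0.25993, 0.125×(-2.07944)=-0.25993, 0.25×(-1.38629)=-0.34657.
Sum = -1.90615, so H' = 1.906.

1.906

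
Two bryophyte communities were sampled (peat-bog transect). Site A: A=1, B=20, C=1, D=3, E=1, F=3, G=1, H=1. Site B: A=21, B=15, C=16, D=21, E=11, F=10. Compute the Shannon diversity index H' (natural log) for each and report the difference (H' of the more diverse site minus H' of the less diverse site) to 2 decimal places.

Site A: N=31, proportions 0.0323, 0.6452, 0.0323, 0.0968, 0.0323, 0.0968, 0.0323, 0.0323, giving H' = 1.2886 (working shown to 4 dp, full precision carried).
Site B: N=94, proportions 0.2234, 0.1596, 0.1702, 0.2234, 0.117, 0.1064, giving H' = 1.7533.
Difference = |1.2886 − 1.7533| = 0.4647, i.e. 0.46 to 2 decimal places.

0.46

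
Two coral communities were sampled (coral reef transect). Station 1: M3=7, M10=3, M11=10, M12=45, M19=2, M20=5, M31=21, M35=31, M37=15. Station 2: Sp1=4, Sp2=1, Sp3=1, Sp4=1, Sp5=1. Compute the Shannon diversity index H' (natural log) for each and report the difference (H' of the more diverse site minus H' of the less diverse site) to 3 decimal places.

0.443

Station 1: N=139, proportions 0.05036, 0.02158, 0.07194, 0.32374, 0.01439, 0.03597, 0.15108, 0.22302, 0.10791, giving H' = 1.82882 (working shown to 5 dp, full precision carried).
Station 2: N=8, proportions 0.5, 0.125, 0.125, 0.125, 0.125, giving H' = 1.38629.
Difference = |1.82882 − 1.38629| = 0.44253, i.e. 0.443 to 3 decimal places.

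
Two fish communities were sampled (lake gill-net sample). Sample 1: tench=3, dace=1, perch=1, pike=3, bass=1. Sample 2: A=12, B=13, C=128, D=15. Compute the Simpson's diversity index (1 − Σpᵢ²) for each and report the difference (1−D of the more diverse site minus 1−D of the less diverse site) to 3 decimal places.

0.340

Sample 1: N=9, proportions 0.33333, 0.11111, 0.11111, 0.33333, 0.11111, giving 1−D = 0.74074 (working shown to 5 dp, full precision carried).
Sample 2: N=168, proportions 0.07143, 0.07738, 0.7619, 0.08929, giving 1−D = 0.40044.
Difference = |0.74074 − 0.40044| = 0.34030, i.e. 0.340 to 3 decimal places.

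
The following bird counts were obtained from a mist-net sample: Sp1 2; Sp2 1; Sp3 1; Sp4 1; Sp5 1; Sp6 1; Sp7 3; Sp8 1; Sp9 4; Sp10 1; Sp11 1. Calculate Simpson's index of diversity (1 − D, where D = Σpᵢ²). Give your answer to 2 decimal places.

0.87

Total N = 2+1+1+1+1+1+3+1+4+1+1 = 17, so the proportions are 0.1176, 0.0588, 0.0588, 0.0588, 0.0588, 0.0588, 0.1765, 0.0588, 0.2353, 0.0588, 0.0588 (working shown to 4 dp, full precision carried).
D = 0.1176² + 0.0588² + 0.0588² + 0.0588² + 0.0588² + 0.0588² + 0.1765² + 0.0588² + 0.2353² + 0.0588² + 0.0588² = 0.0138 + 0.0035 + 0.0035 + 0.0035 + 0.0035 + 0.0035 + 0.0311 + 0.0035 + 0.0554 + 0.0035 + 0.0035 = 0.1280.
So 1 − D = 0.8720, i.e. 0.87 to 2 decimal places.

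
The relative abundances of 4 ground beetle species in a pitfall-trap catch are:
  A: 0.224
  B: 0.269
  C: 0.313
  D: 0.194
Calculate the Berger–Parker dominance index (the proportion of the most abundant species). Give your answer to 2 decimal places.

0.31

The largest proportion is 0.313, i.e. d = 0.31 to 2 decimal places.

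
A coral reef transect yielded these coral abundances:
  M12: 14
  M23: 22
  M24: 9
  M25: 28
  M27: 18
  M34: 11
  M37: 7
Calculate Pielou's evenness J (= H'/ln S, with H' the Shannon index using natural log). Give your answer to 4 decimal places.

Total N = 14+22+9+28+18+11+7 = 109, so the proportions are 0.12844, 0.201835, 0.082569, 0.256881, 0.165138, 0.100917, 0.06422 (working shown to 6 dp, full precision carried).
H' = −Σ pᵢ ln pᵢ = −((-0.263597) + (-0.322997) + (-0.205937) + (-0.349138) + (-0.297409) + (-0.231449) + (-0.176313)) = 1.846840.
With S = 7 species, ln S = 1.945910, so J = 1.846840/1.945910 = 0.949088, i.e. 0.9491 to 4 decimal places.

0.9491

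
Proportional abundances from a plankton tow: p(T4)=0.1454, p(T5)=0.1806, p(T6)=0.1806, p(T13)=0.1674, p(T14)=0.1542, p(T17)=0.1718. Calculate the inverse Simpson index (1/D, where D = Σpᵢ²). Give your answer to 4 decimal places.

5.9634

D = 0.1454² + 0.1806² + 0.1806² + 0.1674² + 0.1542² + 0.1718² = 0.02114116 + 0.03261636 + 0.03261636 + 0.02802276 + 0.02377764 + 0.02951524 = 0.16768952 (working shown to 8 dp, full precision carried).
So 1/D = 5.963402, i.e. 5.9634 to 4 decimal places.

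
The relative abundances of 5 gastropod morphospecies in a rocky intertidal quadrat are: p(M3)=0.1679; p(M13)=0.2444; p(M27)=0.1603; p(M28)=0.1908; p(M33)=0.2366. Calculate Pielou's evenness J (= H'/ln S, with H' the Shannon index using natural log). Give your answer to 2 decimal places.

H' = −Σ pᵢ ln pᵢ = −((-0.2996) + (-0.3443) + (-0.2935) + (-0.3161) + (-0.3410)) = 1.5945 (working shown to 4 dp, full precision carried).
With S = 5 species, ln S = 1.6094, so J = 1.5945/1.6094 = 0.9907, i.e. 0.99 to 2 decimal places.

0.99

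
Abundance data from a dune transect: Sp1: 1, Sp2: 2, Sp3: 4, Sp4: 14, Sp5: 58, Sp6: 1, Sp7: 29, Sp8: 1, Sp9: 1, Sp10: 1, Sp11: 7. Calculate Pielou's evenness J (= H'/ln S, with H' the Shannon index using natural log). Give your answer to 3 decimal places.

0.624

Total N = 1+2+4+14+58+1+29+1+1+1+7 = 119, so the proportions are 0.0084, 0.01681, 0.03361, 0.11765, 0.48739, 0.0084, 0.2437, 0.0084, 0.0084, 0.0084, 0.05882 (working shown to 5 dp, full precision carried).
H' = −Σ pᵢ ln pᵢ = −((-0.04016) + (-0.06867) + (-0.11404) + (-0.25177) + (-0.35028) + (-0.04016) + (-0.34406) + (-0.04016) + (-0.04016) + (-0.04016) + (-0.16666)) = 1.49629.
With S = 11 species, ln S = 2.39790, so J = 1.49629/2.39790 = 0.62400, i.e. 0.624 to 3 decimal places.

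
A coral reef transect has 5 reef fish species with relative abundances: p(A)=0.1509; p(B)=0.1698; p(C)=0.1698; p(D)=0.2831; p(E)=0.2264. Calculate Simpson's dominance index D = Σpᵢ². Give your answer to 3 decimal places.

0.212

D = 0.1509² + 0.1698² + 0.1698² + 0.2831² + 0.2264² = 0.02277 + 0.02883 + 0.02883 + 0.08015 + 0.05126 = 0.21184 (working shown to 5 dp, full precision carried).
To 3 decimal places, D = 0.212.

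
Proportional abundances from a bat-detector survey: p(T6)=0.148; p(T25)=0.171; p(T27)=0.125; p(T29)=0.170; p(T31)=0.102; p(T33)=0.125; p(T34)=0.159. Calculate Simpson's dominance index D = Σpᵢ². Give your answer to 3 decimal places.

D = 0.148² + 0.171² + 0.125² + 0.17² + 0.102² + 0.125² + 0.159² = 0.02190 + 0.02924 + 0.01562 + 0.02890 + 0.01040 + 0.01562 + 0.02528 = 0.14698 (working shown to 5 dp, full precision carried).
To 3 decimal places, D = 0.147.

0.147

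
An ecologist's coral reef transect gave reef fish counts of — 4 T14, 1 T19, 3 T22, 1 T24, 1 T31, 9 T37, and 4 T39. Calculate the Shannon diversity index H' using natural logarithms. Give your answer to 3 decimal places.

Total N = 4+1+3+1+1+9+4 = 23, so the proportions are 0.17391, 0.04348, 0.13043, 0.04348, 0.04348, 0.3913, 0.17391 (working shown to 5 dp, full precision carried).
Each pᵢ ln pᵢ term: 0.17391×(-1.74920)=-0.30421, 0.04348×(-3.13549)=-0.13633, 0.13043×(-2.03688)=-0.26568, 0.04348×(-3.13549)=-0.13633, 0.04348×(-3.13549)=-0.13633, 0.3913×(-0.93827)=-0.36715, 0.17391×(-1.74920)=-0.30421.
Sum = -1.65022, so H' = 1.650.

1.650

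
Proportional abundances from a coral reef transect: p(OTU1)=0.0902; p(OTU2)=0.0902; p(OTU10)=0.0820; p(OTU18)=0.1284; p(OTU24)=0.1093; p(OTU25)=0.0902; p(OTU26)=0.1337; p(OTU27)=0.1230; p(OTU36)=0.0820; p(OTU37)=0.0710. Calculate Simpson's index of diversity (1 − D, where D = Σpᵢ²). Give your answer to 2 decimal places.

D = 0.0902² + 0.0902² + 0.082² + 0.1284² + 0.1093² + 0.0902² + 0.1337² + 0.123² + 0.082² + 0.071² = 0.0081 + 0.0081 + 0.0067 + 0.0165 + 0.0119 + 0.0081 + 0.0179 + 0.0151 + 0.0067 + 0.0050 = 0.1043 (working shown to 4 dp, full precision carried).
So 1 − D = 0.8957, i.e. 0.90 to 2 decimal places.

0.90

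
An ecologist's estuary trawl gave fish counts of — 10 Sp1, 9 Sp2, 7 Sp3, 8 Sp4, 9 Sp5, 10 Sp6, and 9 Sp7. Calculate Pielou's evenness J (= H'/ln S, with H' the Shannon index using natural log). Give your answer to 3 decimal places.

0.997

Total N = 10+9+7+8+9+10+9 = 62, so the proportions are 0.16129, 0.14516, 0.1129, 0.12903, 0.14516, 0.16129, 0.14516 (working shown to 5 dp, full precision carried).
H' = −Σ pᵢ ln pᵢ = −((-0.29428) + (-0.28015) + (-0.24627) + (-0.26422) + (-0.28015) + (-0.29428) + (-0.28015)) = 1.93949.
With S = 7 species, ln S = 1.94591, so J = 1.93949/1.94591 = 0.99670, i.e. 0.997 to 3 decimal places.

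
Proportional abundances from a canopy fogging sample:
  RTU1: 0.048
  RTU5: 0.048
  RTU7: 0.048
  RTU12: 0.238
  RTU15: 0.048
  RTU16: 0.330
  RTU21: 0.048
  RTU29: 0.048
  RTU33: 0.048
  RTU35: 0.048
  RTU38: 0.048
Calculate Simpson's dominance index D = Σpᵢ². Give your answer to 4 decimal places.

0.1863

D = 0.048² + 0.048² + 0.048² + 0.238² + 0.048² + 0.33² + 0.048² + 0.048² + 0.048² + 0.048² + 0.048² = 0.002304 + 0.002304 + 0.002304 + 0.056644 + 0.002304 + 0.108900 + 0.002304 + 0.002304 + 0.002304 + 0.002304 + 0.002304 = 0.186280 (working shown to 6 dp, full precision carried).
To 4 decimal places, D = 0.1863.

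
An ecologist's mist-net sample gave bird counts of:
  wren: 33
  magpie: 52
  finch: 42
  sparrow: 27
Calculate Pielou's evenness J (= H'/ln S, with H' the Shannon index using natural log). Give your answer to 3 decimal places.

0.978

Total N = 33+52+42+27 = 154, so the proportions are 0.21429, 0.33766, 0.27273, 0.17532 (working shown to 5 dp, full precision carried).
H' = −Σ pᵢ ln pᵢ = −((-0.33010) + (-0.36660) + (-0.35435) + (-0.30526)) = 1.35631.
With S = 4 species, ln S = 1.38629, so J = 1.35631/1.38629 = 0.97837, i.e. 0.978 to 3 decimal places.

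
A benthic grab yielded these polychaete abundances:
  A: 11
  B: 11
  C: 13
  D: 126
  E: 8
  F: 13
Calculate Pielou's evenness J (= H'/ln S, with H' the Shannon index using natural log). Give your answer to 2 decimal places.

0.62

Total N = 11+11+13+126+8+13 = 182, so the proportions are 0.0604, 0.0604, 0.0714, 0.6923, 0.044, 0.0714 (working shown to 4 dp, full precision carried).
H' = −Σ pᵢ ln pᵢ = −((-0.1696) + (-0.1696) + (-0.1885) + (-0.2546) + (-0.1373) + (-0.1885)) = 1.1081.
With S = 6 species, ln S = 1.7918, so J = 1.1081/1.7918 = 0.6185, i.e. 0.62 to 2 decimal places.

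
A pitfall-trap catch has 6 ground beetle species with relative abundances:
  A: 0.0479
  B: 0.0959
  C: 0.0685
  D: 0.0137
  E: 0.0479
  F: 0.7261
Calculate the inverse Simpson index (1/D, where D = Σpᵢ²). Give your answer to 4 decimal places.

1.8319

D = 0.0479² + 0.0959² + 0.0685² + 0.0137² + 0.0479² + 0.7261² = 0.0022944 + 0.0091968 + 0.0046923 + 0.0001877 + 0.0022944 + 0.5272212 = 0.5458868 (working shown to 7 dp, full precision carried).
So 1/D = 1.831882, i.e. 1.8319 to 4 decimal places.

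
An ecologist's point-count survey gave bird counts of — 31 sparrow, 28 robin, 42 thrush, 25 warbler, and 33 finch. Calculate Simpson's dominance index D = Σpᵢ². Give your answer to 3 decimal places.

0.207

Total N = 31+28+42+25+33 = 159, so the proportions are 0.19497, 0.1761, 0.26415, 0.15723, 0.20755 (working shown to 5 dp, full precision carried).
D = 0.19497² + 0.1761² + 0.26415² + 0.15723² + 0.20755² = 0.03801 + 0.03101 + 0.06978 + 0.02472 + 0.04308 = 0.20660.
To 3 decimal places, D = 0.207.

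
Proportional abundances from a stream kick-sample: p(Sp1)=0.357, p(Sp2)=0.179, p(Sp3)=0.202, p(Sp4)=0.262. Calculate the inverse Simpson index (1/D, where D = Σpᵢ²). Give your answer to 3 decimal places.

D = 0.357² + 0.179² + 0.202² + 0.262² = 0.1274490 + 0.0320410 + 0.0408040 + 0.0686440 = 0.2689380 (working shown to 7 dp, full precision carried).
So 1/D = 3.71833, i.e. 3.718 to 3 decimal places.

3.718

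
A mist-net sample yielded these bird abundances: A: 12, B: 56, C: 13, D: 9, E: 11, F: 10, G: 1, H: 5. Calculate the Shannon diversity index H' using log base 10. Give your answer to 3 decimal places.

0.710

Total N = 12+56+13+9+11+10+1+5 = 117, so the proportions are 0.10256, 0.47863, 0.11111, 0.07692, 0.09402, 0.08547, 0.00855, 0.04274 (working shown to 5 dp, full precision carried).
Each pᵢ log₁₀ pᵢ term: 0.10256×(-0.98900)=-0.10144, 0.47863×(-0.32000)=-0.15316, 0.11111×(-0.95424)=-0.10603, 0.07692×(-1.11394)=-0.08569, 0.09402×(-1.02679)=-0.09654, 0.08547×(-1.06819)=-0.09130, 0.00855×(-2.06819)=-0.01768, 0.04274×(-1.36922)=-0.05851.
Sum = -0.71034, so H' = 0.710.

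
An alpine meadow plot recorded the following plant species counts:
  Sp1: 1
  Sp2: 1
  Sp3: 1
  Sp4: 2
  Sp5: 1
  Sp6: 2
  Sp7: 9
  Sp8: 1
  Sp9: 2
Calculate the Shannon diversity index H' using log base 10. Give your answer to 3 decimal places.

Total N = 1+1+1+2+1+2+9+1+2 = 20, so the proportions are 0.05, 0.05, 0.05, 0.1, 0.05, 0.1, 0.45, 0.05, 0.1 (working shown to 5 dp, full precision carried).
Each pᵢ log₁₀ pᵢ term: 0.05×(-1.30103)=-0.06505, 0.05×(-1.30103)=-0.06505, 0.05×(-1.30103)=-0.06505, 0.1×(-1.00000)=-0.10000, 0.05×(-1.30103)=-0.06505, 0.1×(-1.00000)=-0.10000, 0.45×(-0.34679)=-0.15605, 0.05×(-1.30103)=-0.06505, 0.1×(-1.00000)=-0.10000.
Sum = -0.78131, so H' = 0.781.

0.781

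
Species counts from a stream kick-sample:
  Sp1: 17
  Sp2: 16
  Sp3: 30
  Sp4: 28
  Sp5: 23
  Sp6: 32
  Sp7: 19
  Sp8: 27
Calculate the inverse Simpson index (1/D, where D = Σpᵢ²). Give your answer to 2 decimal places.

7.57

Total N = 17+16+30+28+23+32+19+27 = 192, so the proportions are 0.088542, 0.083333, 0.15625, 0.145833, 0.119792, 0.166667, 0.098958, 0.140625 (working shown to 6 dp, full precision carried).
D = 0.088542² + 0.083333² + 0.15625² + 0.145833² + 0.119792² + 0.166667² + 0.098958² + 0.140625² = 0.007840 + 0.006944 + 0.024414 + 0.021267 + 0.014350 + 0.027778 + 0.009793 + 0.019775 = 0.132161.
So 1/D = 7.5665, i.e. 7.57 to 2 decimal places.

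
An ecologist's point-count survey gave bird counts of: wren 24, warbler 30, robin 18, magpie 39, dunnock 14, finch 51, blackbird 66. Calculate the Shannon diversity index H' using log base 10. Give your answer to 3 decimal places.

0.792

Total N = 24+30+18+39+14+51+66 = 242, so the proportions are 0.09917, 0.12397, 0.07438, 0.16116, 0.05785, 0.21074, 0.27273 (working shown to 5 dp, full precision carried).
Each pᵢ log₁₀ pᵢ term: 0.09917×(-1.00360)=-0.09953, 0.12397×(-0.90669)=-0.11240, 0.07438×(-1.12854)=-0.08394, 0.16116×(-0.79275)=-0.12776, 0.05785×(-1.23769)=-0.07160, 0.21074×(-0.67625)=-0.14251, 0.27273×(-0.56427)=-0.15389.
Sum = -0.79164, so H' = 0.792.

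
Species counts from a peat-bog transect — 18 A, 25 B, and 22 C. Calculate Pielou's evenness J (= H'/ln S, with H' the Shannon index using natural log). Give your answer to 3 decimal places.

Total N = 18+25+22 = 65, so the proportions are 0.27692, 0.38462, 0.33846 (working shown to 5 dp, full precision carried).
H' = −Σ pᵢ ln pᵢ = −((-0.35557) + (-0.36750) + (-0.36667)) = 1.08975.
With S = 3 species, ln S = 1.09861, so J = 1.08975/1.09861 = 0.99193, i.e. 0.992 to 3 decimal places.

0.992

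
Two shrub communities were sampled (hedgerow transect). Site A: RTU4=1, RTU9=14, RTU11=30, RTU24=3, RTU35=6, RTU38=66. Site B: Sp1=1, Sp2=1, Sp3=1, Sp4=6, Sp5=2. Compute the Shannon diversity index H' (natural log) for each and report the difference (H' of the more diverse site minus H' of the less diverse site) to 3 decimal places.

Site A: N=120, proportions 0.00833, 0.11667, 0.25, 0.025, 0.05, 0.55, giving H' = 1.20794 (working shown to 5 dp, full precision carried).
Site B: N=11, proportions 0.09091, 0.09091, 0.09091, 0.54545, 0.18182, giving H' = 1.29455.
Difference = |1.20794 − 1.29455| = 0.08661, i.e. 0.087 to 3 decimal places.

0.087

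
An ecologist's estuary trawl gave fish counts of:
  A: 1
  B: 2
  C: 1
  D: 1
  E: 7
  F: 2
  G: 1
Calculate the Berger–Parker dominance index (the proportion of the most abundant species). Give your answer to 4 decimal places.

0.4667

Total N = 1+2+1+1+7+2+1 = 15, so the proportions are 0.066667, 0.133333, 0.066667, 0.066667, 0.466667, 0.133333, 0.066667 (working shown to 6 dp, full precision carried).
The largest proportion is 0.466667, i.e. d = 0.4667 to 4 decimal places.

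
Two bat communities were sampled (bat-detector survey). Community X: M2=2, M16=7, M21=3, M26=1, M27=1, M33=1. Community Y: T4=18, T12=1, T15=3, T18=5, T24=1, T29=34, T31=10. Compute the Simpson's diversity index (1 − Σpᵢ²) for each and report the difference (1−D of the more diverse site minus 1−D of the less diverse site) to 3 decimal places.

Community X: N=15, proportions 0.13333, 0.46667, 0.2, 0.06667, 0.06667, 0.06667, giving 1−D = 0.71111 (working shown to 5 dp, full precision carried).
Community Y: N=72, proportions 0.25, 0.01389, 0.04167, 0.06944, 0.01389, 0.47222, 0.13889, giving 1−D = 0.68827.
Difference = |0.71111 − 0.68827| = 0.02284, i.e. 0.023 to 3 decimal places.

0.023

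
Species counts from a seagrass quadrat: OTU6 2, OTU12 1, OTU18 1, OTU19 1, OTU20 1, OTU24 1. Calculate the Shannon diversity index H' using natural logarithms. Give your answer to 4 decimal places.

1.7479

Total N = 2+1+1+1+1+1 = 7, so the proportions are 0.285714, 0.142857, 0.142857, 0.142857, 0.142857, 0.142857 (working shown to 6 dp, full precision carried).
Each pᵢ ln pᵢ term: 0.285714×(-1.252763)=-0.357932, 0.142857×(-1.945910)=-0.277987, 0.142857×(-1.945910)=-0.277987, 0.142857×(-1.945910)=-0.277987, 0.142857×(-1.945910)=-0.277987, 0.142857×(-1.945910)=-0.277987.
Sum = -1.747868, so H' = 1.7479.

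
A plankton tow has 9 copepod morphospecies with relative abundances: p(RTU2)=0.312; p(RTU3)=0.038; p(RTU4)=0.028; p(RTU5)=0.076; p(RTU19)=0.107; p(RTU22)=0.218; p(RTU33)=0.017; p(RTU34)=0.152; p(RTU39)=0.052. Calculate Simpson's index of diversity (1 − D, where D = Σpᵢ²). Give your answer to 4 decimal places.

0.8096

D = 0.312² + 0.038² + 0.028² + 0.076² + 0.107² + 0.218² + 0.017² + 0.152² + 0.052² = 0.097344 + 0.001444 + 0.000784 + 0.005776 + 0.011449 + 0.047524 + 0.000289 + 0.023104 + 0.002704 = 0.190418 (working shown to 6 dp, full precision carried).
So 1 − D = 0.809582, i.e. 0.8096 to 4 decimal places.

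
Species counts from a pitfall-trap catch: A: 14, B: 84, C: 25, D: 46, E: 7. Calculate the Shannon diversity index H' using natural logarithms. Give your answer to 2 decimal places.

Total N = 14+84+25+46+7 = 176, so the proportions are 0.0795, 0.4773, 0.142, 0.2614, 0.0398 (working shown to 4 dp, full precision carried).
Each pᵢ ln pᵢ term: 0.0795×(-2.5314)=-0.2014, 0.4773×(-0.7397)=-0.3530, 0.142×(-1.9516)=-0.2772, 0.2614×(-1.3418)=-0.3507, 0.0398×(-3.2246)=-0.1283.
Sum = -1.3106, so H' = 1.31.

1.31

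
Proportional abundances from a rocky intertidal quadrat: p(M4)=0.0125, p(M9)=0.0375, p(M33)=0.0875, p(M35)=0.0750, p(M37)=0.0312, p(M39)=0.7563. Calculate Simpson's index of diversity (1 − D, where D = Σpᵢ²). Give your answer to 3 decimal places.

D = 0.0125² + 0.0375² + 0.0875² + 0.075² + 0.0312² + 0.7563² = 0.00016 + 0.00141 + 0.00766 + 0.00562 + 0.00097 + 0.57199 = 0.58781 (working shown to 5 dp, full precision carried).
So 1 − D = 0.41219, i.e. 0.412 to 3 decimal places.

0.412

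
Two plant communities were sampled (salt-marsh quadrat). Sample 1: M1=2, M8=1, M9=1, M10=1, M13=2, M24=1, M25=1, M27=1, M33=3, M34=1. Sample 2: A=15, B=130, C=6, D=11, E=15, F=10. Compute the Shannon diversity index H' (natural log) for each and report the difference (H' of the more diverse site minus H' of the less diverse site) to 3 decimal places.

1.114

Sample 1: N=14, proportions 0.14286, 0.07143, 0.07143, 0.07143, 0.14286, 0.07143, 0.07143, 0.07143, 0.21429, 0.07143, giving H' = 2.20560 (working shown to 5 dp, full precision carried).
Sample 2: N=187, proportions 0.08021, 0.69519, 0.03209, 0.05882, 0.08021, 0.05348, giving H' = 1.09114.
Difference = |2.20560 − 1.09114| = 1.11446, i.e. 1.114 to 3 decimal places.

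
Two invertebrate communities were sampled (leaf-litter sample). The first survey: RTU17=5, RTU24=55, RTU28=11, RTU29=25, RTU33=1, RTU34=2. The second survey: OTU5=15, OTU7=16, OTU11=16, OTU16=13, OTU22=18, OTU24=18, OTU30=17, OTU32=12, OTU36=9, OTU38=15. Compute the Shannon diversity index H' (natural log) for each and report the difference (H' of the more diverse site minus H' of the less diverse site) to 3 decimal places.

1.091

The first survey: N=99, proportions 0.05051, 0.55556, 0.11111, 0.25253, 0.0101, 0.0202, giving H' = 1.19426 (working shown to 5 dp, full precision carried).
The second survey: N=149, proportions 0.10067, 0.10738, 0.10738, 0.08725, 0.12081, 0.12081, 0.11409, 0.08054, 0.0604, 0.10067, giving H' = 2.28502.
Difference = |1.19426 − 2.28502| = 1.09076, i.e. 1.091 to 3 decimal places.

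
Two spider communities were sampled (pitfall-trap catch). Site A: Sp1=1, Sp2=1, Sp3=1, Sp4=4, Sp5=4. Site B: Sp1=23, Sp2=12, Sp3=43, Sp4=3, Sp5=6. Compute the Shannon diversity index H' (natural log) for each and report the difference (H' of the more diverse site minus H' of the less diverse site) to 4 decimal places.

Site A: N=11, proportions 0.090909, 0.090909, 0.090909, 0.363636, 0.363636, giving H' = 1.389681 (working shown to 6 dp, full precision carried).
Site B: N=87, proportions 0.264368, 0.137931, 0.494253, 0.034483, 0.068966, giving H' = 1.273802.
Difference = |1.389681 − 1.273802| = 0.115879, i.e. 0.1159 to 4 decimal places.

0.1159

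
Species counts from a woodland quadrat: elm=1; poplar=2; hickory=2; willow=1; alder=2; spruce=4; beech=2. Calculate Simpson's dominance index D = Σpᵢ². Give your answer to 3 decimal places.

0.173

Total N = 1+2+2+1+2+4+2 = 14, so the proportions are 0.07143, 0.14286, 0.14286, 0.07143, 0.14286, 0.28571, 0.14286 (working shown to 5 dp, full precision carried).
D = 0.07143² + 0.14286² + 0.14286² + 0.07143² + 0.14286² + 0.28571² + 0.14286² = 0.00510 + 0.02041 + 0.02041 + 0.00510 + 0.02041 + 0.08163 + 0.02041 = 0.17347.
To 3 decimal places, D = 0.173.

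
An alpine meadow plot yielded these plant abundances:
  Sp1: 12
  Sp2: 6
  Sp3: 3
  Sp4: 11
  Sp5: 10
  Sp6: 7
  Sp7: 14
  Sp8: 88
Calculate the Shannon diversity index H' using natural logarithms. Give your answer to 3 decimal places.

Total N = 12+6+3+11+10+7+14+88 = 151, so the proportions are 0.07947, 0.03974, 0.01987, 0.07285, 0.06623, 0.04636, 0.09272, 0.58278 (working shown to 5 dp, full precision carried).
Each pᵢ ln pᵢ term: 0.07947×(-2.53237)=-0.20125, 0.03974×(-3.22552)=-0.12817, 0.01987×(-3.91867)=-0.07785, 0.07285×(-2.61938)=-0.19082, 0.06623×(-2.71469)=-0.17978, 0.04636×(-3.07137)=-0.14238, 0.09272×(-2.37822)=-0.22050, 0.58278×(-0.53994)=-0.31467.
Sum = -1.45541, so H' = 1.455.

1.455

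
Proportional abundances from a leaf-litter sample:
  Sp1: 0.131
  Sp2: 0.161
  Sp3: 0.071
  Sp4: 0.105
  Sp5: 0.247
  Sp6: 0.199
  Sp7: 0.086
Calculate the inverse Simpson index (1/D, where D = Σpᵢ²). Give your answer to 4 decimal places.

D = 0.131² + 0.161² + 0.071² + 0.105² + 0.247² + 0.199² + 0.086² = 0.01716100 + 0.02592100 + 0.00504100 + 0.01102500 + 0.06100900 + 0.03960100 + 0.00739600 = 0.16715400 (working shown to 8 dp, full precision carried).
So 1/D = 5.982507, i.e. 5.9825 to 4 decimal places.

5.9825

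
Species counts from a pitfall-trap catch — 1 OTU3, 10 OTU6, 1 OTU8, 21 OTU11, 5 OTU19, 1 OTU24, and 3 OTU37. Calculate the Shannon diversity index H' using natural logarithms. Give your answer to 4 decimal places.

1.3971

Total N = 1+10+1+21+5+1+3 = 42, so the proportions are 0.02381, 0.238095, 0.02381, 0.5, 0.119048, 0.02381, 0.071429 (working shown to 6 dp, full precision carried).
Each pᵢ ln pᵢ term: 0.02381×(-3.737670)=-0.088992, 0.238095×(-1.435085)=-0.341687, 0.02381×(-3.737670)=-0.088992, 0.5×(-0.693147)=-0.346574, 0.119048×(-2.128232)=-0.253361, 0.02381×(-3.737670)=-0.088992, 0.071429×(-2.639057)=-0.188504.
Sum = -1.397102, so H' = 1.3971.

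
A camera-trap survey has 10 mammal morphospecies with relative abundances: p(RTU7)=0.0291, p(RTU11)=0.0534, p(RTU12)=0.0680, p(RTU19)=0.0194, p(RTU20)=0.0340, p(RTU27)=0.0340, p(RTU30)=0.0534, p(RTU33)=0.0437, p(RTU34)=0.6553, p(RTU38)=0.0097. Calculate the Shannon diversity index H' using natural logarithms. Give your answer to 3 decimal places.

Each pᵢ ln pᵢ term (working shown to 5 dp, full precision carried): 0.0291×(-3.53702)=-0.10293, 0.0534×(-2.92994)=-0.15646, 0.068×(-2.68825)=-0.18280, 0.0194×(-3.94248)=-0.07648, 0.034×(-3.38139)=-0.11497, 0.034×(-3.38139)=-0.11497, 0.0534×(-2.92994)=-0.15646, 0.0437×(-3.13041)=-0.13680, 0.6553×(-0.42266)=-0.27697, 0.0097×(-4.63563)=-0.04497.
Sum = -1.36380, so H' = 1.364.

1.364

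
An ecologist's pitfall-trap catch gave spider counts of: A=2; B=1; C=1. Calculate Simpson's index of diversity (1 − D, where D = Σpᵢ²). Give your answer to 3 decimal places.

Total N = 2+1+1 = 4, so the proportions are 0.5, 0.25, 0.25 (working shown to 5 dp, full precision carried).
D = 0.5² + 0.25² + 0.25² = 0.25000 + 0.06250 + 0.06250 = 0.37500.
So 1 − D = 0.62500, i.e. 0.625 to 3 decimal places.

0.625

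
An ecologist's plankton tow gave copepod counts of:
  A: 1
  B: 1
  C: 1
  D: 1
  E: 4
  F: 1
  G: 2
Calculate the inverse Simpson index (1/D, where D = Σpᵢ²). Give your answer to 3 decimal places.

4.840

Total N = 1+1+1+1+4+1+2 = 11, so the proportions are 0.0909091, 0.0909091, 0.0909091, 0.0909091, 0.3636364, 0.0909091, 0.1818182 (working shown to 7 dp, full precision carried).
D = 0.0909091² + 0.0909091² + 0.0909091² + 0.0909091² + 0.3636364² + 0.0909091² + 0.1818182² = 0.0082645 + 0.0082645 + 0.0082645 + 0.0082645 + 0.1322314 + 0.0082645 + 0.0330579 = 0.2066116.
So 1/D = 4.84000, i.e. 4.840 to 3 decimal places.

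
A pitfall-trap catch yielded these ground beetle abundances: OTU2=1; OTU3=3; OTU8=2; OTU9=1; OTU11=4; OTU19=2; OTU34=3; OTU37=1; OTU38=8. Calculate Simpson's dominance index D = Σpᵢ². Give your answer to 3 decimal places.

Total N = 1+3+2+1+4+2+3+1+8 = 25, so the proportions are 0.04, 0.12, 0.08, 0.04, 0.16, 0.08, 0.12, 0.04, 0.32 (working shown to 5 dp, full precision carried).
D = 0.04² + 0.12² + 0.08² + 0.04² + 0.16² + 0.08² + 0.12² + 0.04² + 0.32² = 0.00160 + 0.01440 + 0.00640 + 0.00160 + 0.02560 + 0.00640 + 0.01440 + 0.00160 + 0.10240 = 0.17440.
To 3 decimal places, D = 0.174.

0.174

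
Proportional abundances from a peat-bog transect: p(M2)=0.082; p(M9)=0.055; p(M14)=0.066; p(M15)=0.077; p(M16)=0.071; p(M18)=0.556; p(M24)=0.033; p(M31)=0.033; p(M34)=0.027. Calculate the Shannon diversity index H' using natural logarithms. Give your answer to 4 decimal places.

Each pᵢ ln pᵢ term (working shown to 6 dp, full precision carried): 0.082×(-2.501036)=-0.205085, 0.055×(-2.900422)=-0.159523, 0.066×(-2.718101)=-0.179395, 0.077×(-2.563950)=-0.197424, 0.071×(-2.645075)=-0.187800, 0.556×(-0.586987)=-0.326365, 0.033×(-3.411248)=-0.112571, 0.033×(-3.411248)=-0.112571, 0.027×(-3.611918)=-0.097522.
Sum = -1.578256, so H' = 1.5783.

1.5783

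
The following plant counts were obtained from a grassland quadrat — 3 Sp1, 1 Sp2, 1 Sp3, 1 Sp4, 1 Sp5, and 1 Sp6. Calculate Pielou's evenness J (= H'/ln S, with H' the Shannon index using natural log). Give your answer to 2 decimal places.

Total N = 3+1+1+1+1+1 = 8, so the proportions are 0.375, 0.125, 0.125, 0.125, 0.125, 0.125 (working shown to 4 dp, full precision carried).
H' = −Σ pᵢ ln pᵢ = −((-0.3678) + (-0.2599) + (-0.2599) + (-0.2599) + (-0.2599) + (-0.2599)) = 1.6675.
With S = 6 species, ln S = 1.7918, so J = 1.6675/1.7918 = 0.9306, i.e. 0.93 to 2 decimal places.

0.93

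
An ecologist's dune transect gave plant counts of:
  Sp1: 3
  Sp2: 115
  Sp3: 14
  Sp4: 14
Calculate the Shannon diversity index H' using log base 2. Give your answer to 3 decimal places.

Total N = 3+115+14+14 = 146, so the proportions are 0.02055, 0.78767, 0.09589, 0.09589 (working shown to 5 dp, full precision carried).
Each pᵢ log₂ pᵢ term: 0.02055×(-5.60486)=-0.11517, 0.78767×(-0.34433)=-0.27122, 0.09589×(-3.38247)=-0.32435, 0.09589×(-3.38247)=-0.32435.
Sum = -1.03508, so H' = 1.035.

1.035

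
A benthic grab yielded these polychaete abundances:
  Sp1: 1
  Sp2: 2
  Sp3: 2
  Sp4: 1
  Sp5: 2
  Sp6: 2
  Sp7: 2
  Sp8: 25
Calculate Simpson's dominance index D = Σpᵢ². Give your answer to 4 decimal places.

Total N = 1+2+2+1+2+2+2+25 = 37, so the proportions are 0.027027, 0.054054, 0.054054, 0.027027, 0.054054, 0.054054, 0.054054, 0.675676 (working shown to 6 dp, full precision carried).
D = 0.027027² + 0.054054² + 0.054054² + 0.027027² + 0.054054² + 0.054054² + 0.054054² + 0.675676² = 0.000730 + 0.002922 + 0.002922 + 0.000730 + 0.002922 + 0.002922 + 0.002922 + 0.456538 = 0.472608.
To 4 decimal places, D = 0.4726.

0.4726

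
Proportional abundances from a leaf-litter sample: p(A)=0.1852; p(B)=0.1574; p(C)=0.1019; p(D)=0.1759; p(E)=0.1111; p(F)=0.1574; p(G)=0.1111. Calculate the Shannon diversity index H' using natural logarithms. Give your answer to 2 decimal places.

Each pᵢ ln pᵢ term (working shown to 4 dp, full precision carried): 0.1852×(-1.6863)=-0.3123, 0.1574×(-1.8490)=-0.2910, 0.1019×(-2.2838)=-0.2327, 0.1759×(-1.7378)=-0.3057, 0.1111×(-2.1973)=-0.2441, 0.1574×(-1.8490)=-0.2910, 0.1111×(-2.1973)=-0.2441.
Sum = -1.9210, so H' = 1.92.

1.92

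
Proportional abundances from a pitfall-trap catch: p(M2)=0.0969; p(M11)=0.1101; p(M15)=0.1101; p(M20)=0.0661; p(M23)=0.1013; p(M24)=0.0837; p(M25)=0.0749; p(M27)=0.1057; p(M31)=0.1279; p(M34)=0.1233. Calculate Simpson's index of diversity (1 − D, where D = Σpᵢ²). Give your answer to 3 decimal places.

D = 0.0969² + 0.1101² + 0.1101² + 0.0661² + 0.1013² + 0.0837² + 0.0749² + 0.1057² + 0.1279² + 0.1233² = 0.00939 + 0.01212 + 0.01212 + 0.00437 + 0.01026 + 0.00701 + 0.00561 + 0.01117 + 0.01636 + 0.01520 = 0.10361 (working shown to 5 dp, full precision carried).
So 1 − D = 0.89639, i.e. 0.896 to 3 decimal places.

0.896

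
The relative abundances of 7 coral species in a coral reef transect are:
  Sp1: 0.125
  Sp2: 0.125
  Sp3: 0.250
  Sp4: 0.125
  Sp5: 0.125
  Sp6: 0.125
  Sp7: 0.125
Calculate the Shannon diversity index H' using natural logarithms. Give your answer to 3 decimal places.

1.906

Each pᵢ ln pᵢ term (working shown to 5 dp, full precision carried): 0.125×(-2.07944)=-0.25993, 0.125×(-2.07944)=-0.25993, 0.25×(-1.38629)=-0.34657, 0.125×(-2.07944)=-0.25993, 0.125×(-2.07944)=-0.25993, 0.125×(-2.07944)=-0.25993, 0.125×(-2.07944)=-0.25993.
Sum = -1.90615, so H' = 1.906.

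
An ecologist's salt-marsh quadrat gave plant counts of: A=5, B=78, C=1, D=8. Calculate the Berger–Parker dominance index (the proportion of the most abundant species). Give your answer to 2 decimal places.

Total N = 5+78+1+8 = 92, so the proportions are 0.0543, 0.8478, 0.0109, 0.087 (working shown to 4 dp, full precision carried).
The largest proportion is 0.8478, i.e. d = 0.85 to 2 decimal places.

0.85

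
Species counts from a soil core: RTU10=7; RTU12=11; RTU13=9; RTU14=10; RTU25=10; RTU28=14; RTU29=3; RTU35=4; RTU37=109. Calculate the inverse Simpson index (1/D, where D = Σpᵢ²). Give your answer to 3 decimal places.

2.496

Total N = 7+11+9+10+10+14+3+4+109 = 177, so the proportions are 0.039548, 0.062147, 0.050847, 0.056497, 0.056497, 0.079096, 0.016949, 0.022599, 0.615819 (working shown to 6 dp, full precision carried).
D = 0.039548² + 0.062147² + 0.050847² + 0.056497² + 0.056497² + 0.079096² + 0.016949² + 0.022599² + 0.615819² = 0.001564 + 0.003862 + 0.002585 + 0.003192 + 0.003192 + 0.006256 + 0.000287 + 0.000511 + 0.379233 = 0.400683.
So 1/D = 2.49574, i.e. 2.496 to 3 decimal places.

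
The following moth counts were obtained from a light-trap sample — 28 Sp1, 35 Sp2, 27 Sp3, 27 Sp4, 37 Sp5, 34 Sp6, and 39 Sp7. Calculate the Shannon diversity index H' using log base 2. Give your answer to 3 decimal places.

2.792

Total N = 28+35+27+27+37+34+39 = 227, so the proportions are 0.12335, 0.15419, 0.11894, 0.11894, 0.163, 0.14978, 0.17181 (working shown to 5 dp, full precision carried).
Each pᵢ log₂ pᵢ term: 0.12335×(-3.01919)=-0.37241, 0.15419×(-2.69727)=-0.41588, 0.11894×(-3.07166)=-0.36535, 0.11894×(-3.07166)=-0.36535, 0.163×(-2.61710)=-0.42657, 0.14978×(-2.73909)=-0.41026, 0.17181×(-2.54115)=-0.43658.
Sum = -2.79241, so H' = 2.792.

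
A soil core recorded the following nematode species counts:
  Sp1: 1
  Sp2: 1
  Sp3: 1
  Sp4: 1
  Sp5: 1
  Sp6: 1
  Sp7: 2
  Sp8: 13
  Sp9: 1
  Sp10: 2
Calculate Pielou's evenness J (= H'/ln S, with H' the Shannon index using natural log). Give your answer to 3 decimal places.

Total N = 1+1+1+1+1+1+2+13+1+2 = 24, so the proportions are 0.04167, 0.04167, 0.04167, 0.04167, 0.04167, 0.04167, 0.08333, 0.54167, 0.04167, 0.08333 (working shown to 5 dp, full precision carried).
H' = −Σ pᵢ ln pᵢ = −((-0.13242) + (-0.13242) + (-0.13242) + (-0.13242) + (-0.13242) + (-0.13242) + (-0.20708) + (-0.33210) + (-0.13242) + (-0.20708)) = 1.67318.
With S = 10 species, ln S = 2.30259, so J = 1.67318/2.30259 = 0.72665, i.e. 0.727 to 3 decimal places.

0.727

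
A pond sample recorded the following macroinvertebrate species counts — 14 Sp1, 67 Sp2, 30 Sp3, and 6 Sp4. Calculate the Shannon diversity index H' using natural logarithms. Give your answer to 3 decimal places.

1.075

Total N = 14+67+30+6 = 117, so the proportions are 0.11966, 0.57265, 0.25641, 0.05128 (working shown to 5 dp, full precision carried).
Each pᵢ ln pᵢ term: 0.11966×(-2.12312)=-0.25405, 0.57265×(-0.55748)=-0.31924, 0.25641×(-1.36098)=-0.34897, 0.05128×(-2.97041)=-0.15233.
Sum = -1.07459, so H' = 1.075.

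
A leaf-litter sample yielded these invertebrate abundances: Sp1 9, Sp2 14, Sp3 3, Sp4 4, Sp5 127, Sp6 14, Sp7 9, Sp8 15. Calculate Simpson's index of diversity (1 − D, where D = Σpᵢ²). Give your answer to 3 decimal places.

0.555

Total N = 9+14+3+4+127+14+9+15 = 195, so the proportions are 0.04615, 0.07179, 0.01538, 0.02051, 0.65128, 0.07179, 0.04615, 0.07692 (working shown to 5 dp, full precision carried).
D = 0.04615² + 0.07179² + 0.01538² + 0.02051² + 0.65128² + 0.07179² + 0.04615² + 0.07692² = 0.00213 + 0.00515 + 0.00024 + 0.00042 + 0.42417 + 0.00515 + 0.00213 + 0.00592 = 0.44531.
So 1 − D = 0.55469, i.e. 0.555 to 3 decimal places.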